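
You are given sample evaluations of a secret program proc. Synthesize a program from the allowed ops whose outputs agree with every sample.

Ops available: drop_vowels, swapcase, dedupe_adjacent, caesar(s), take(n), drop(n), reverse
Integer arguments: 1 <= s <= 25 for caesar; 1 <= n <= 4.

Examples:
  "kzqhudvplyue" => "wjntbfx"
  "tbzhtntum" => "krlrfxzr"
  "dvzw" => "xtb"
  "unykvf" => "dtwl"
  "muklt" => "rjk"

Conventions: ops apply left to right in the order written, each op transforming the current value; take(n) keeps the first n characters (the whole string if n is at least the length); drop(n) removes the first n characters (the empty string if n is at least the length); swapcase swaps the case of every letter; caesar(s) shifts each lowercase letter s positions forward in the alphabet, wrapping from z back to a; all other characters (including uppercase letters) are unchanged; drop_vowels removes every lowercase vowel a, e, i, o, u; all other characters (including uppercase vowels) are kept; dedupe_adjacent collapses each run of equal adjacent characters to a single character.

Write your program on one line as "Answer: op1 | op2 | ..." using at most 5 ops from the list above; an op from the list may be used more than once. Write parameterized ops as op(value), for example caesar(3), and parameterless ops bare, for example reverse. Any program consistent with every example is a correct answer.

drop_vowels | caesar(22) | caesar(2) | reverse | drop_vowels

Check, running the answer program on each example:
  "kzqhudvplyue" -> "kzqhdvply" -> "gvmdzrlhu" -> "ixofbtnjw" -> "wjntbfoxi" -> "wjntbfx"
  "tbzhtntum" -> "tbzhtntm" -> "pxvdpjpi" -> "rzxfrlrk" -> "krlrfxzr" -> "krlrfxzr"
  "dvzw" -> "dvzw" -> "zrvs" -> "btxu" -> "uxtb" -> "xtb"
  "unykvf" -> "nykvf" -> "jugrb" -> "lwitd" -> "dtiwl" -> "dtwl"
  "muklt" -> "mklt" -> "ighp" -> "kijr" -> "rjik" -> "rjk"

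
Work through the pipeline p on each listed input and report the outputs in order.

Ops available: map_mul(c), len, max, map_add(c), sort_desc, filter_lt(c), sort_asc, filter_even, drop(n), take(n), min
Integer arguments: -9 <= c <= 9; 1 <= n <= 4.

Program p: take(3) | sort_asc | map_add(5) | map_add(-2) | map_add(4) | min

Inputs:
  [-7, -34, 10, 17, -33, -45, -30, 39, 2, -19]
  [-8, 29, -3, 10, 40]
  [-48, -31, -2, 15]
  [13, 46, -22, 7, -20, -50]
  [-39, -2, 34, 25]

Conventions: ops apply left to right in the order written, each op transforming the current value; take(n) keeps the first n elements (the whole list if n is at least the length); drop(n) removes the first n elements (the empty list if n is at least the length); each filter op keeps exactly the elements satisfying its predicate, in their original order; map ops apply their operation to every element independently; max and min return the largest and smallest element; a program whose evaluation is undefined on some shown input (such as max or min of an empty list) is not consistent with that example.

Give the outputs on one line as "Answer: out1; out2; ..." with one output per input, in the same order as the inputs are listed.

Execution, op by op:
  [-7, -34, 10, 17, -33, -45, -30, 39, 2, -19] -> [-7, -34, 10] -> [-34, -7, 10] -> [-29, -2, 15] -> [-31, -4, 13] -> [-27, 0, 17] -> -27
  [-8, 29, -3, 10, 40] -> [-8, 29, -3] -> [-8, -3, 29] -> [-3, 2, 34] -> [-5, 0, 32] -> [-1, 4, 36] -> -1
  [-48, -31, -2, 15] -> [-48, -31, -2] -> [-48, -31, -2] -> [-43, -26, 3] -> [-45, -28, 1] -> [-41, -24, 5] -> -41
  [13, 46, -22, 7, -20, -50] -> [13, 46, -22] -> [-22, 13, 46] -> [-17, 18, 51] -> [-19, 16, 49] -> [-15, 20, 53] -> -15
  [-39, -2, 34, 25] -> [-39, -2, 34] -> [-39, -2, 34] -> [-34, 3, 39] -> [-36, 1, 37] -> [-32, 5, 41] -> -32

-27; -1; -41; -15; -32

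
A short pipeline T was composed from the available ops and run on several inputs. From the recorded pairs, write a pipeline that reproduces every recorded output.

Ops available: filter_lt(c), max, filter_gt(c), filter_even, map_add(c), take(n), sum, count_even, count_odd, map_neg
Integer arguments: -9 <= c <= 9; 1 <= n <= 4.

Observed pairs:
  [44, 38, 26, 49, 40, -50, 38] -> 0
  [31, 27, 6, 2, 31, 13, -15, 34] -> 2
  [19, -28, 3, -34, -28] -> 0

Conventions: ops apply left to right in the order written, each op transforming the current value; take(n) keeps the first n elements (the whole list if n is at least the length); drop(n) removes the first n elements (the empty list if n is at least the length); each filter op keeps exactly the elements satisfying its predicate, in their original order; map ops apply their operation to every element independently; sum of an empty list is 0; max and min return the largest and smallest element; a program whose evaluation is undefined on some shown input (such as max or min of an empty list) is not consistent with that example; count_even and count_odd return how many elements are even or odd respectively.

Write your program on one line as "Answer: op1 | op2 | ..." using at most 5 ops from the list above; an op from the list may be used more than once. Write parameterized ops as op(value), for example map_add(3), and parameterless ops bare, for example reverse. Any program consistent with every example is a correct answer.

filter_lt(7) | filter_gt(-3) | map_add(8) | count_even

Check, running the answer program on each example:
  [44, 38, 26, 49, 40, -50, 38] -> [-50] -> [] -> [] -> 0
  [31, 27, 6, 2, 31, 13, -15, 34] -> [6, 2, -15] -> [6, 2] -> [14, 10] -> 2
  [19, -28, 3, -34, -28] -> [-28, 3, -34, -28] -> [3] -> [11] -> 0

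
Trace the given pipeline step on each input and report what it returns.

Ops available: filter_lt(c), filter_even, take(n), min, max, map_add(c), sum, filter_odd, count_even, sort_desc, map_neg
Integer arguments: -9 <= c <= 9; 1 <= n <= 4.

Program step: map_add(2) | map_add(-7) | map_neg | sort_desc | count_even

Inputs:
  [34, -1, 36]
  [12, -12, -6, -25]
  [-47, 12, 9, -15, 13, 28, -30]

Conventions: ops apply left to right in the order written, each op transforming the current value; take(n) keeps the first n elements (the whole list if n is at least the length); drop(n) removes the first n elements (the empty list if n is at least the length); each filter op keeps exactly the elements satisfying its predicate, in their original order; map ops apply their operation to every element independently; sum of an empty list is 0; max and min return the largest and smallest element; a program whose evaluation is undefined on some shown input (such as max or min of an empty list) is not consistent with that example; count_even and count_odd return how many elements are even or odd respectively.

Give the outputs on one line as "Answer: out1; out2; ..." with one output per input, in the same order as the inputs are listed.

1; 1; 4

Execution, op by op:
  [34, -1, 36] -> [36, 1, 38] -> [29, -6, 31] -> [-29, 6, -31] -> [6, -29, -31] -> 1
  [12, -12, -6, -25] -> [14, -10, -4, -23] -> [7, -17, -11, -30] -> [-7, 17, 11, 30] -> [30, 17, 11, -7] -> 1
  [-47, 12, 9, -15, 13, 28, -30] -> [-45, 14, 11, -13, 15, 30, -28] -> [-52, 7, 4, -20, 8, 23, -35] -> [52, -7, -4, 20, -8, -23, 35] -> [52, 35, 20, -4, -7, -8, -23] -> 4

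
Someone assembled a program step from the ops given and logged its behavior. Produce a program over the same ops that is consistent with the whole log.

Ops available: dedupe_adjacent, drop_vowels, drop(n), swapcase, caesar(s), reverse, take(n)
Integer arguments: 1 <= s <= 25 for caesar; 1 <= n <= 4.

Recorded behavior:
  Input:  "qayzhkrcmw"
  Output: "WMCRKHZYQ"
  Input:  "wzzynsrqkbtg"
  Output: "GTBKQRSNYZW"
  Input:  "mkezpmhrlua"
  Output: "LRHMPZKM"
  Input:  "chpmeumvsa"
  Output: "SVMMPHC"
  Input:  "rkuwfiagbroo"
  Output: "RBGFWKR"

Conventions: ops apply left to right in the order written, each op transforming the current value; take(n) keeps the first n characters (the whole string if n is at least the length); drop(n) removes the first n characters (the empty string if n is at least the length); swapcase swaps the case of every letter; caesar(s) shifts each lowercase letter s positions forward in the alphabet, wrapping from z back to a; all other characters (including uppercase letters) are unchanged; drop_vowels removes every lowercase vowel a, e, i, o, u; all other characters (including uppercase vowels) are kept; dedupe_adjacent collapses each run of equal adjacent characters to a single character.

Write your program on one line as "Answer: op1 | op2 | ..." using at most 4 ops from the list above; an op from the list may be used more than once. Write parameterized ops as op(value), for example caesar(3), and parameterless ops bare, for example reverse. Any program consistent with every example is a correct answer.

dedupe_adjacent | drop_vowels | swapcase | reverse

Check, running the answer program on each example:
  "qayzhkrcmw" -> "qayzhkrcmw" -> "qyzhkrcmw" -> "QYZHKRCMW" -> "WMCRKHZYQ"
  "wzzynsrqkbtg" -> "wzynsrqkbtg" -> "wzynsrqkbtg" -> "WZYNSRQKBTG" -> "GTBKQRSNYZW"
  "mkezpmhrlua" -> "mkezpmhrlua" -> "mkzpmhrl" -> "MKZPMHRL" -> "LRHMPZKM"
  "chpmeumvsa" -> "chpmeumvsa" -> "chpmmvs" -> "CHPMMVS" -> "SVMMPHC"
  "rkuwfiagbroo" -> "rkuwfiagbro" -> "rkwfgbr" -> "RKWFGBR" -> "RBGFWKR"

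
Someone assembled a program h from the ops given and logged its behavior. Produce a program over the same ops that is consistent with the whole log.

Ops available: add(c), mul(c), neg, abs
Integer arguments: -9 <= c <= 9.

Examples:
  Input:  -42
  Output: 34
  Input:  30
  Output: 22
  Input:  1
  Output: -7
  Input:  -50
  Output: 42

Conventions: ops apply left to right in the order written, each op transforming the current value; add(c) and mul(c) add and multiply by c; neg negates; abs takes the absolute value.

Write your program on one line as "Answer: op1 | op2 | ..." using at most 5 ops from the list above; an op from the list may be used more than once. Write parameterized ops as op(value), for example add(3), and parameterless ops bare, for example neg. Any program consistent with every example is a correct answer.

neg | abs | add(-6) | add(-2)

Check, running the answer program on each example:
  -42 -> 42 -> 42 -> 36 -> 34
  30 -> -30 -> 30 -> 24 -> 22
  1 -> -1 -> 1 -> -5 -> -7
  -50 -> 50 -> 50 -> 44 -> 42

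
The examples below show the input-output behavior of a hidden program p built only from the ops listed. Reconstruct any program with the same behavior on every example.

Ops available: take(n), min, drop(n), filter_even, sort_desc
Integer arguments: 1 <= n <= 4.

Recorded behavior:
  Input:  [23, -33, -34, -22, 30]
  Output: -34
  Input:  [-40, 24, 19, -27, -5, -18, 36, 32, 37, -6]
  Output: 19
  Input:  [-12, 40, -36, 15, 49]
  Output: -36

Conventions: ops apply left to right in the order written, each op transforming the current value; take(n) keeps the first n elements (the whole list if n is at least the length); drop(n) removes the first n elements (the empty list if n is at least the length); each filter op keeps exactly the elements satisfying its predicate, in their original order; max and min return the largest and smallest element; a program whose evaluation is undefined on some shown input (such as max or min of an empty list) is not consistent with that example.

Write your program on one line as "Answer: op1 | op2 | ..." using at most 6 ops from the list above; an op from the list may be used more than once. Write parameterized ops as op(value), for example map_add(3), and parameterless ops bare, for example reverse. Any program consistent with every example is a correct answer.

drop(2) | take(3) | take(2) | take(1) | min

Check, running the answer program on each example:
  [23, -33, -34, -22, 30] -> [-34, -22, 30] -> [-34, -22, 30] -> [-34, -22] -> [-34] -> -34
  [-40, 24, 19, -27, -5, -18, 36, 32, 37, -6] -> [19, -27, -5, -18, 36, 32, 37, -6] -> [19, -27, -5] -> [19, -27] -> [19] -> 19
  [-12, 40, -36, 15, 49] -> [-36, 15, 49] -> [-36, 15, 49] -> [-36, 15] -> [-36] -> -36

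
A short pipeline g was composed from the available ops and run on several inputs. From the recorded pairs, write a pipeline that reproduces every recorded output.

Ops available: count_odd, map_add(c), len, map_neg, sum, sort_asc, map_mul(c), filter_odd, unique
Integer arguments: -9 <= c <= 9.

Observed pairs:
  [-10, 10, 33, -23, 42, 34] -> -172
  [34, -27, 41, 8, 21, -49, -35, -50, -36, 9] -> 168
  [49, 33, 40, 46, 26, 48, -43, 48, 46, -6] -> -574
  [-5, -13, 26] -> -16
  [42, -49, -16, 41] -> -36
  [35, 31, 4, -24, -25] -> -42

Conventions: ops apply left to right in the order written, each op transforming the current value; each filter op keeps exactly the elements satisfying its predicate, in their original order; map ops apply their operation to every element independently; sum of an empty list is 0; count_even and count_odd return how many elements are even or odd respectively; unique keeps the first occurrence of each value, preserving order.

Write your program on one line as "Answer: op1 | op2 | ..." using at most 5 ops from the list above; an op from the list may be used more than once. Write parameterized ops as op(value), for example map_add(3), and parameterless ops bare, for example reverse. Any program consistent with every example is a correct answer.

sort_asc | map_mul(2) | map_neg | sum

Check, running the answer program on each example:
  [-10, 10, 33, -23, 42, 34] -> [-23, -10, 10, 33, 34, 42] -> [-46, -20, 20, 66, 68, 84] -> [46, 20, -20, -66, -68, -84] -> -172
  [34, -27, 41, 8, 21, -49, -35, -50, -36, 9] -> [-50, -49, -36, -35, -27, 8, 9, 21, 34, 41] -> [-100, -98, -72, -70, -54, 16, 18, 42, 68, 82] -> [100, 98, 72, 70, 54, -16, -18, -42, -68, -82] -> 168
  [49, 33, 40, 46, 26, 48, -43, 48, 46, -6] -> [-43, -6, 26, 33, 40, 46, 46, 48, 48, 49] -> [-86, -12, 52, 66, 80, 92, 92, 96, 96, 98] -> [86, 12, -52, -66, -80, -92, -92, -96, -96, -98] -> -574
  [-5, -13, 26] -> [-13, -5, 26] -> [-26, -10, 52] -> [26, 10, -52] -> -16
  [42, -49, -16, 41] -> [-49, -16, 41, 42] -> [-98, -32, 82, 84] -> [98, 32, -82, -84] -> -36
  [35, 31, 4, -24, -25] -> [-25, -24, 4, 31, 35] -> [-50, -48, 8, 62, 70] -> [50, 48, -8, -62, -70] -> -42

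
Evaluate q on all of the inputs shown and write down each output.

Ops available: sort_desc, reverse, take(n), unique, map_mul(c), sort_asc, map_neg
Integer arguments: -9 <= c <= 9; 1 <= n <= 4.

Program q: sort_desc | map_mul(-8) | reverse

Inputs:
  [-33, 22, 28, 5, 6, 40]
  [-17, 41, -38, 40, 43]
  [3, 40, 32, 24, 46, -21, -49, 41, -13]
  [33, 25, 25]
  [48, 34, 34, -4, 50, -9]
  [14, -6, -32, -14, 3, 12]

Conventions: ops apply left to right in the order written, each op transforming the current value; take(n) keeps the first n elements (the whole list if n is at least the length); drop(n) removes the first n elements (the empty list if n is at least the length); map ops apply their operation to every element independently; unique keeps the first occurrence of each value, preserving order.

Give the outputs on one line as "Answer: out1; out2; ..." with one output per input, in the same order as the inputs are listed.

Execution, op by op:
  [-33, 22, 28, 5, 6, 40] -> [40, 28, 22, 6, 5, -33] -> [-320, -224, -176, -48, -40, 264] -> [264, -40, -48, -176, -224, -320]
  [-17, 41, -38, 40, 43] -> [43, 41, 40, -17, -38] -> [-344, -328, -320, 136, 304] -> [304, 136, -320, -328, -344]
  [3, 40, 32, 24, 46, -21, -49, 41, -13] -> [46, 41, 40, 32, 24, 3, -13, -21, -49] -> [-368, -328, -320, -256, -192, -24, 104, 168, 392] -> [392, 168, 104, -24, -192, -256, -320, -328, -368]
  [33, 25, 25] -> [33, 25, 25] -> [-264, -200, -200] -> [-200, -200, -264]
  [48, 34, 34, -4, 50, -9] -> [50, 48, 34, 34, -4, -9] -> [-400, -384, -272, -272, 32, 72] -> [72, 32, -272, -272, -384, -400]
  [14, -6, -32, -14, 3, 12] -> [14, 12, 3, -6, -14, -32] -> [-112, -96, -24, 48, 112, 256] -> [256, 112, 48, -24, -96, -112]

[264, -40, -48, -176, -224, -320]; [304, 136, -320, -328, -344]; [392, 168, 104, -24, -192, -256, -320, -328, -368]; [-200, -200, -264]; [72, 32, -272, -272, -384, -400]; [256, 112, 48, -24, -96, -112]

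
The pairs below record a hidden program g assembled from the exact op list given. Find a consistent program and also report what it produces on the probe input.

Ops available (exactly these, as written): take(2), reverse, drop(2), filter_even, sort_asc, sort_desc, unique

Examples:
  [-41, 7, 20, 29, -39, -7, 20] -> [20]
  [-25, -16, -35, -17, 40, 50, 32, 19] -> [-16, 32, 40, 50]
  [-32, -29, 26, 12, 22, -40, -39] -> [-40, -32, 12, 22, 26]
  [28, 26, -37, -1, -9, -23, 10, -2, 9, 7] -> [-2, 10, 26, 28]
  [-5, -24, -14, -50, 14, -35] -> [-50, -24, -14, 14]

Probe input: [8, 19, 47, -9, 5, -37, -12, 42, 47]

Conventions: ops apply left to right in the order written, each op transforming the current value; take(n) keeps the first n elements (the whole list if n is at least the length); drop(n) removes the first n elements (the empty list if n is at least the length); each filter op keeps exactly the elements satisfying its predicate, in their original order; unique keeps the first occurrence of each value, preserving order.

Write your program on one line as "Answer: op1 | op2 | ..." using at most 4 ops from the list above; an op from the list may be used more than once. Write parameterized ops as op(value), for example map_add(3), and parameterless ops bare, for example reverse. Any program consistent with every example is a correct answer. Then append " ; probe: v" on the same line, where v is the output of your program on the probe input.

sort_asc | unique | filter_even ; probe: [-12, 8, 42]

Check, running the answer program on each example:
  [-41, 7, 20, 29, -39, -7, 20] -> [-41, -39, -7, 7, 20, 20, 29] -> [-41, -39, -7, 7, 20, 29] -> [20]
  [-25, -16, -35, -17, 40, 50, 32, 19] -> [-35, -25, -17, -16, 19, 32, 40, 50] -> [-35, -25, -17, -16, 19, 32, 40, 50] -> [-16, 32, 40, 50]
  [-32, -29, 26, 12, 22, -40, -39] -> [-40, -39, -32, -29, 12, 22, 26] -> [-40, -39, -32, -29, 12, 22, 26] -> [-40, -32, 12, 22, 26]
  [28, 26, -37, -1, -9, -23, 10, -2, 9, 7] -> [-37, -23, -9, -2, -1, 7, 9, 10, 26, 28] -> [-37, -23, -9, -2, -1, 7, 9, 10, 26, 28] -> [-2, 10, 26, 28]
  [-5, -24, -14, -50, 14, -35] -> [-50, -35, -24, -14, -5, 14] -> [-50, -35, -24, -14, -5, 14] -> [-50, -24, -14, 14]
  probe: [8, 19, 47, -9, 5, -37, -12, 42, 47] -> [-37, -12, -9, 5, 8, 19, 42, 47, 47] -> [-37, -12, -9, 5, 8, 19, 42, 47] -> [-12, 8, 42]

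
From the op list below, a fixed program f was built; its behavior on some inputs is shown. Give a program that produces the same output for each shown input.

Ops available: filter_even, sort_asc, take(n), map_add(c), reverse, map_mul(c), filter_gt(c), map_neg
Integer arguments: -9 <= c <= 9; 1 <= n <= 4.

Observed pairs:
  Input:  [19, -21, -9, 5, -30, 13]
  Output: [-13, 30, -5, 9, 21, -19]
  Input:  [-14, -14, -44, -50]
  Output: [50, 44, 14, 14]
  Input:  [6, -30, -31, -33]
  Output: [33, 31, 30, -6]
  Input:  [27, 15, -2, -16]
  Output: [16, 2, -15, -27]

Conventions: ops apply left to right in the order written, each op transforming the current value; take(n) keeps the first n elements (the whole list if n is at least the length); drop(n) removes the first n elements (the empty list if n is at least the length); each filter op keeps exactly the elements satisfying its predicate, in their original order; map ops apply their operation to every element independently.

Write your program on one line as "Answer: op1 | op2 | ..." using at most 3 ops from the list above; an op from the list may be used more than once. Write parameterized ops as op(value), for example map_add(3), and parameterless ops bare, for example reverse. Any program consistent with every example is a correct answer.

reverse | map_neg

Check, running the answer program on each example:
  [19, -21, -9, 5, -30, 13] -> [13, -30, 5, -9, -21, 19] -> [-13, 30, -5, 9, 21, -19]
  [-14, -14, -44, -50] -> [-50, -44, -14, -14] -> [50, 44, 14, 14]
  [6, -30, -31, -33] -> [-33, -31, -30, 6] -> [33, 31, 30, -6]
  [27, 15, -2, -16] -> [-16, -2, 15, 27] -> [16, 2, -15, -27]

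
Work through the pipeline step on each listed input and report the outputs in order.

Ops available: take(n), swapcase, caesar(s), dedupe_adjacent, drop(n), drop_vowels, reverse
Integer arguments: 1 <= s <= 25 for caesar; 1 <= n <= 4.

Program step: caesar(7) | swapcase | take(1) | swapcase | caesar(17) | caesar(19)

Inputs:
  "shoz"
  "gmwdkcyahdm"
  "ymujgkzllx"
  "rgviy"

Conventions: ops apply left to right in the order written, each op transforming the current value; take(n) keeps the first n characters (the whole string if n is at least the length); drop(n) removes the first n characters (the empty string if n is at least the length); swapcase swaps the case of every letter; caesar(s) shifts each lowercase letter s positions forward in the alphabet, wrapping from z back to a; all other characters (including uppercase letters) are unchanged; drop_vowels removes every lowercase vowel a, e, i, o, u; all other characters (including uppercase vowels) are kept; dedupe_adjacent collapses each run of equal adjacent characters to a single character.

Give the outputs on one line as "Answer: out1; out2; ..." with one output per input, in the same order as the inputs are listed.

"j"; "x"; "p"; "i"

Execution, op by op:
  "shoz" -> "zovg" -> "ZOVG" -> "Z" -> "z" -> "q" -> "j"
  "gmwdkcyahdm" -> "ntdkrjfhokt" -> "NTDKRJFHOKT" -> "N" -> "n" -> "e" -> "x"
  "ymujgkzllx" -> "ftbqnrgsse" -> "FTBQNRGSSE" -> "F" -> "f" -> "w" -> "p"
  "rgviy" -> "yncpf" -> "YNCPF" -> "Y" -> "y" -> "p" -> "i"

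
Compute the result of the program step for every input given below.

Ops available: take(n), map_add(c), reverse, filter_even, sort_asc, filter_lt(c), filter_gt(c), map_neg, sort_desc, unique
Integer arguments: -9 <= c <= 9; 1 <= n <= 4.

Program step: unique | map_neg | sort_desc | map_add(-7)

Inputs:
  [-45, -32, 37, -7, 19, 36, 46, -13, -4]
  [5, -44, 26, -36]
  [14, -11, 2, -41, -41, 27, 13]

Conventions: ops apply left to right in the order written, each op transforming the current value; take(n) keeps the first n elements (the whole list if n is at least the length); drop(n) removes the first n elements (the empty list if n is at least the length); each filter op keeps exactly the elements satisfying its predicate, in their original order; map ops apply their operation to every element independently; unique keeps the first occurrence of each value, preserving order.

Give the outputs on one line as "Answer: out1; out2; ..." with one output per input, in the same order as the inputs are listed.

Execution, op by op:
  [-45, -32, 37, -7, 19, 36, 46, -13, -4] -> [-45, -32, 37, -7, 19, 36, 46, -13, -4] -> [45, 32, -37, 7, -19, -36, -46, 13, 4] -> [45, 32, 13, 7, 4, -19, -36, -37, -46] -> [38, 25, 6, 0, -3, -26, -43, -44, -53]
  [5, -44, 26, -36] -> [5, -44, 26, -36] -> [-5, 44, -26, 36] -> [44, 36, -5, -26] -> [37, 29, -12, -33]
  [14, -11, 2, -41, -41, 27, 13] -> [14, -11, 2, -41, 27, 13] -> [-14, 11, -2, 41, -27, -13] -> [41, 11, -2, -13, -14, -27] -> [34, 4, -9, -20, -21, -34]

[38, 25, 6, 0, -3, -26, -43, -44, -53]; [37, 29, -12, -33]; [34, 4, -9, -20, -21, -34]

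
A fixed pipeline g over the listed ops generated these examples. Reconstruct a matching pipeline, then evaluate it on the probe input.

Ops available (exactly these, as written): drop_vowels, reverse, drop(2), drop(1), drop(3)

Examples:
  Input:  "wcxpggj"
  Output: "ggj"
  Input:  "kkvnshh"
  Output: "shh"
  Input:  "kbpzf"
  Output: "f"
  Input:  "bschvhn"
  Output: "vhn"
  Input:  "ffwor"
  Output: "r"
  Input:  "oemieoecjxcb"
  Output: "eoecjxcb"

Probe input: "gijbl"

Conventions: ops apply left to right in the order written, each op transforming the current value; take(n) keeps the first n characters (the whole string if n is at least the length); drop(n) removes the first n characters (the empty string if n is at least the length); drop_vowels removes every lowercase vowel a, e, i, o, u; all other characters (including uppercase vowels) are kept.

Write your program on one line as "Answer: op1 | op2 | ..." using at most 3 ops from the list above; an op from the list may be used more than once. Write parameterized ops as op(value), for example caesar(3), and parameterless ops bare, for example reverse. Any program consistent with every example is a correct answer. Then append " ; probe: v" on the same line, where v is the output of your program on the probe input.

drop(1) | drop(3) ; probe: "l"

Check, running the answer program on each example:
  "wcxpggj" -> "cxpggj" -> "ggj"
  "kkvnshh" -> "kvnshh" -> "shh"
  "kbpzf" -> "bpzf" -> "f"
  "bschvhn" -> "schvhn" -> "vhn"
  "ffwor" -> "fwor" -> "r"
  "oemieoecjxcb" -> "emieoecjxcb" -> "eoecjxcb"
  probe: "gijbl" -> "ijbl" -> "l"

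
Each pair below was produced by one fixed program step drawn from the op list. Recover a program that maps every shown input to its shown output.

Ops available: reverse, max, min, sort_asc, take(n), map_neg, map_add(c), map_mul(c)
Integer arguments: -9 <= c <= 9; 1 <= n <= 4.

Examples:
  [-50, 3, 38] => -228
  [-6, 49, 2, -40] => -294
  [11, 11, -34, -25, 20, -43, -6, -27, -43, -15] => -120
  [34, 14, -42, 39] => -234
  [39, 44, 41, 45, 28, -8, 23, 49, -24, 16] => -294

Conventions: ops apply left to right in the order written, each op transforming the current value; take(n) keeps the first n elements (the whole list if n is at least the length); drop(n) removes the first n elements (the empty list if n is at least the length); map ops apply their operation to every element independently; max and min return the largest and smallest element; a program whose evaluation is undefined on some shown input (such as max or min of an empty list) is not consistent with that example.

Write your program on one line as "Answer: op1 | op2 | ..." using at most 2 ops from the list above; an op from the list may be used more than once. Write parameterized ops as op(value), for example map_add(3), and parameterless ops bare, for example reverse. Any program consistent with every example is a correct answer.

map_mul(-6) | min

Check, running the answer program on each example:
  [-50, 3, 38] -> [300, -18, -228] -> -228
  [-6, 49, 2, -40] -> [36, -294, -12, 240] -> -294
  [11, 11, -34, -25, 20, -43, -6, -27, -43, -15] -> [-66, -66, 204, 150, -120, 258, 36, 162, 258, 90] -> -120
  [34, 14, -42, 39] -> [-204, -84, 252, -234] -> -234
  [39, 44, 41, 45, 28, -8, 23, 49, -24, 16] -> [-234, -264, -246, -270, -168, 48, -138, -294, 144, -96] -> -294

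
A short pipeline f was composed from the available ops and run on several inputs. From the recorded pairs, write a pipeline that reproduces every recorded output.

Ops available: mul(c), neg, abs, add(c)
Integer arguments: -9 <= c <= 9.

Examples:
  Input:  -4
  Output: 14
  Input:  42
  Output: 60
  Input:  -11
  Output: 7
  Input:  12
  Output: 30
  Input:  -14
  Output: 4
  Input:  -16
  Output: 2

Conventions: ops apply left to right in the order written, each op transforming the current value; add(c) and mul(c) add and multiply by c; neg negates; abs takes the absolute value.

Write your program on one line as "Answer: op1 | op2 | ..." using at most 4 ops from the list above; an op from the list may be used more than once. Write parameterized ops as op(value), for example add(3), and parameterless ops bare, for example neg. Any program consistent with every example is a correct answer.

add(5) | add(4) | add(9)

Check, running the answer program on each example:
  -4 -> 1 -> 5 -> 14
  42 -> 47 -> 51 -> 60
  -11 -> -6 -> -2 -> 7
  12 -> 17 -> 21 -> 30
  -14 -> -9 -> -5 -> 4
  -16 -> -11 -> -7 -> 2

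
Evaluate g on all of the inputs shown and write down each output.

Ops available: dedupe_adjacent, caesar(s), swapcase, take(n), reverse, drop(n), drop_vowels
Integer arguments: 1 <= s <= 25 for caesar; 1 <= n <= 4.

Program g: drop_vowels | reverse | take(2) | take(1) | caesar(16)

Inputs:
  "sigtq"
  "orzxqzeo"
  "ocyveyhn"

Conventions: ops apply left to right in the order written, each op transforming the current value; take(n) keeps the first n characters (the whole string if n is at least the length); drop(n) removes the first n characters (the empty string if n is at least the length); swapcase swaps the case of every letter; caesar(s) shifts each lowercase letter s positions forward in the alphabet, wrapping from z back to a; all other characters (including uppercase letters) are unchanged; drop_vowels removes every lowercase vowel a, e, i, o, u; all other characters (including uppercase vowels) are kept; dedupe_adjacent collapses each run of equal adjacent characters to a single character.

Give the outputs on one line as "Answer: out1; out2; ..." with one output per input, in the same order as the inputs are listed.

Execution, op by op:
  "sigtq" -> "sgtq" -> "qtgs" -> "qt" -> "q" -> "g"
  "orzxqzeo" -> "rzxqz" -> "zqxzr" -> "zq" -> "z" -> "p"
  "ocyveyhn" -> "cyvyhn" -> "nhyvyc" -> "nh" -> "n" -> "d"

"g"; "p"; "d"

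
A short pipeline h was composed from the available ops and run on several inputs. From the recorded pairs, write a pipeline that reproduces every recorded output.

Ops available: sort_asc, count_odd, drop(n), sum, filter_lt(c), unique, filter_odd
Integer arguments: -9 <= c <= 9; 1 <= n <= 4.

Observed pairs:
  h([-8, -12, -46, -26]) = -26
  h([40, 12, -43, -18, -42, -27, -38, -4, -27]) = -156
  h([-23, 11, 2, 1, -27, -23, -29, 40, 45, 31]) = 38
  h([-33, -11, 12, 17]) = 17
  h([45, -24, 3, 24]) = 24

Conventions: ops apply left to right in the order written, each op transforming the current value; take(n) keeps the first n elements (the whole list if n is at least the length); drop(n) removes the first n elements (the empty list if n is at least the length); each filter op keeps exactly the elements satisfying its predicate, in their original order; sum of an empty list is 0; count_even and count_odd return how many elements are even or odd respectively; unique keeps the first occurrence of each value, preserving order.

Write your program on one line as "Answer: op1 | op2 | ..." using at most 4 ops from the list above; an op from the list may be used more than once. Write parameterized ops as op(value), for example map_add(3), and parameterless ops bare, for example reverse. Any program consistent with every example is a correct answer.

drop(2) | drop(1) | sum

Check, running the answer program on each example:
  [-8, -12, -46, -26] -> [-46, -26] -> [-26] -> -26
  [40, 12, -43, -18, -42, -27, -38, -4, -27] -> [-43, -18, -42, -27, -38, -4, -27] -> [-18, -42, -27, -38, -4, -27] -> -156
  [-23, 11, 2, 1, -27, -23, -29, 40, 45, 31] -> [2, 1, -27, -23, -29, 40, 45, 31] -> [1, -27, -23, -29, 40, 45, 31] -> 38
  [-33, -11, 12, 17] -> [12, 17] -> [17] -> 17
  [45, -24, 3, 24] -> [3, 24] -> [24] -> 24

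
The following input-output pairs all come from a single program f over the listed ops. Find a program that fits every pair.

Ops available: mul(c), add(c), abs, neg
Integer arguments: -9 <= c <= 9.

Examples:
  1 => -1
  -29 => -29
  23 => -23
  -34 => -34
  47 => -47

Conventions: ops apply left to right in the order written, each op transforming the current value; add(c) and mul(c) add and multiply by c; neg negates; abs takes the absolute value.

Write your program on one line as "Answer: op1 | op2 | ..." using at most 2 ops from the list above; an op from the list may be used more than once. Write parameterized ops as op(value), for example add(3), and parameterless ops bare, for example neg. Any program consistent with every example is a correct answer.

abs | neg

Check, running the answer program on each example:
  1 -> 1 -> -1
  -29 -> 29 -> -29
  23 -> 23 -> -23
  -34 -> 34 -> -34
  47 -> 47 -> -47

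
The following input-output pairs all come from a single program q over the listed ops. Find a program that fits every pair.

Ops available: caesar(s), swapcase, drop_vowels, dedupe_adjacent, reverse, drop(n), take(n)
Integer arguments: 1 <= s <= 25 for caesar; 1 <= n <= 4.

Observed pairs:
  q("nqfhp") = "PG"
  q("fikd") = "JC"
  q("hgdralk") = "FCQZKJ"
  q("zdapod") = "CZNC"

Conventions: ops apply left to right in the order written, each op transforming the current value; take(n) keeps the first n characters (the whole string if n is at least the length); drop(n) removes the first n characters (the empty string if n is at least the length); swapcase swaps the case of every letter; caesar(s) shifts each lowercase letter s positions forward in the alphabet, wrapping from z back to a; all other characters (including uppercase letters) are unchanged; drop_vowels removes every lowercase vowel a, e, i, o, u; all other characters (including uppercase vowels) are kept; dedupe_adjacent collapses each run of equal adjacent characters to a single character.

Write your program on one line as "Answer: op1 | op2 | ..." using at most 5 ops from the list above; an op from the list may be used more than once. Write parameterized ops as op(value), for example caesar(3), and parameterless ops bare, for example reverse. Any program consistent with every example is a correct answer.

caesar(25) | drop_vowels | drop(1) | swapcase

Check, running the answer program on each example:
  "nqfhp" -> "mpego" -> "mpg" -> "pg" -> "PG"
  "fikd" -> "ehjc" -> "hjc" -> "jc" -> "JC"
  "hgdralk" -> "gfcqzkj" -> "gfcqzkj" -> "fcqzkj" -> "FCQZKJ"
  "zdapod" -> "yczonc" -> "ycznc" -> "cznc" -> "CZNC"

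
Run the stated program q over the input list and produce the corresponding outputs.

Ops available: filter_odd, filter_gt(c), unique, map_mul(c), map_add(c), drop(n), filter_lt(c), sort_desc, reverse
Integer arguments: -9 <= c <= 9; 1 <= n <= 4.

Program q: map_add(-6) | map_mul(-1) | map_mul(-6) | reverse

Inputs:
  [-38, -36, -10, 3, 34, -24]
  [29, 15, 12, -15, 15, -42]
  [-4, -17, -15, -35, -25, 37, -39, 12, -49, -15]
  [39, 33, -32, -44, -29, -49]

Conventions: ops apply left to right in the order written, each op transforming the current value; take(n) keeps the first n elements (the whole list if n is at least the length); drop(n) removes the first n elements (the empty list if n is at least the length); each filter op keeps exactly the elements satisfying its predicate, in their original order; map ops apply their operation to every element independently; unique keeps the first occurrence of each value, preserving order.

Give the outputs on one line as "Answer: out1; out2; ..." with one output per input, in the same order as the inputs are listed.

Execution, op by op:
  [-38, -36, -10, 3, 34, -24] -> [-44, -42, -16, -3, 28, -30] -> [44, 42, 16, 3, -28, 30] -> [-264, -252, -96, -18, 168, -180] -> [-180, 168, -18, -96, -252, -264]
  [29, 15, 12, -15, 15, -42] -> [23, 9, 6, -21, 9, -48] -> [-23, -9, -6, 21, -9, 48] -> [138, 54, 36, -126, 54, -288] -> [-288, 54, -126, 36, 54, 138]
  [-4, -17, -15, -35, -25, 37, -39, 12, -49, -15] -> [-10, -23, -21, -41, -31, 31, -45, 6, -55, -21] -> [10, 23, 21, 41, 31, -31, 45, -6, 55, 21] -> [-60, -138, -126, -246, -186, 186, -270, 36, -330, -126] -> [-126, -330, 36, -270, 186, -186, -246, -126, -138, -60]
  [39, 33, -32, -44, -29, -49] -> [33, 27, -38, -50, -35, -55] -> [-33, -27, 38, 50, 35, 55] -> [198, 162, -228, -300, -210, -330] -> [-330, -210, -300, -228, 162, 198]

[-180, 168, -18, -96, -252, -264]; [-288, 54, -126, 36, 54, 138]; [-126, -330, 36, -270, 186, -186, -246, -126, -138, -60]; [-330, -210, -300, -228, 162, 198]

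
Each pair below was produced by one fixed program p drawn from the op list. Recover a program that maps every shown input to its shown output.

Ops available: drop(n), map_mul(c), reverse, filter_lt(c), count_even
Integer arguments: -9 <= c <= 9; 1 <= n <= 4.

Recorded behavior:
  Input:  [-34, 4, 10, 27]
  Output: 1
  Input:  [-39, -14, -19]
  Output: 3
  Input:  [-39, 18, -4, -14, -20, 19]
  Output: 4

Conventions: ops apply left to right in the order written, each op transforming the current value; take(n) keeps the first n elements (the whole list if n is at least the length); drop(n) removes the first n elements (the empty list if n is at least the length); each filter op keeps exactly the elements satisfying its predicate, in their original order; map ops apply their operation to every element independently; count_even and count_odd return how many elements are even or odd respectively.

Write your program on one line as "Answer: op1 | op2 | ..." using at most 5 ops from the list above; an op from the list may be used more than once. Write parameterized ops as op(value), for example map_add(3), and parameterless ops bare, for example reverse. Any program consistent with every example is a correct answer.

map_mul(6) | map_mul(5) | filter_lt(-2) | count_even

Check, running the answer program on each example:
  [-34, 4, 10, 27] -> [-204, 24, 60, 162] -> [-1020, 120, 300, 810] -> [-1020] -> 1
  [-39, -14, -19] -> [-234, -84, -114] -> [-1170, -420, -570] -> [-1170, -420, -570] -> 3
  [-39, 18, -4, -14, -20, 19] -> [-234, 108, -24, -84, -120, 114] -> [-1170, 540, -120, -420, -600, 570] -> [-1170, -120, -420, -600] -> 4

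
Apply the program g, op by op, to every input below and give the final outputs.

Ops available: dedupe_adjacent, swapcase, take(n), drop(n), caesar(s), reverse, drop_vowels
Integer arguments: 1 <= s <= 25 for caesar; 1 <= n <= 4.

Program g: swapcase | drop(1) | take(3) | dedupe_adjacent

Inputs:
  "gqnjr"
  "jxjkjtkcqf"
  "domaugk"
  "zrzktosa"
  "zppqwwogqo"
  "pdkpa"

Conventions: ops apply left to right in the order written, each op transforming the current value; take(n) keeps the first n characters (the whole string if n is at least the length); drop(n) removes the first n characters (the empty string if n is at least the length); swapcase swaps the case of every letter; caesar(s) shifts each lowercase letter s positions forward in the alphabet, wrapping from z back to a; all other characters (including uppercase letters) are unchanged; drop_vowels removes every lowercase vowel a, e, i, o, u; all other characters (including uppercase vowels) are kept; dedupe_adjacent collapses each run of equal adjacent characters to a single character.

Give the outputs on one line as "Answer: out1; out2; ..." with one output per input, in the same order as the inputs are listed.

"QNJ"; "XJK"; "OMA"; "RZK"; "PQ"; "DKP"

Execution, op by op:
  "gqnjr" -> "GQNJR" -> "QNJR" -> "QNJ" -> "QNJ"
  "jxjkjtkcqf" -> "JXJKJTKCQF" -> "XJKJTKCQF" -> "XJK" -> "XJK"
  "domaugk" -> "DOMAUGK" -> "OMAUGK" -> "OMA" -> "OMA"
  "zrzktosa" -> "ZRZKTOSA" -> "RZKTOSA" -> "RZK" -> "RZK"
  "zppqwwogqo" -> "ZPPQWWOGQO" -> "PPQWWOGQO" -> "PPQ" -> "PQ"
  "pdkpa" -> "PDKPA" -> "DKPA" -> "DKP" -> "DKP"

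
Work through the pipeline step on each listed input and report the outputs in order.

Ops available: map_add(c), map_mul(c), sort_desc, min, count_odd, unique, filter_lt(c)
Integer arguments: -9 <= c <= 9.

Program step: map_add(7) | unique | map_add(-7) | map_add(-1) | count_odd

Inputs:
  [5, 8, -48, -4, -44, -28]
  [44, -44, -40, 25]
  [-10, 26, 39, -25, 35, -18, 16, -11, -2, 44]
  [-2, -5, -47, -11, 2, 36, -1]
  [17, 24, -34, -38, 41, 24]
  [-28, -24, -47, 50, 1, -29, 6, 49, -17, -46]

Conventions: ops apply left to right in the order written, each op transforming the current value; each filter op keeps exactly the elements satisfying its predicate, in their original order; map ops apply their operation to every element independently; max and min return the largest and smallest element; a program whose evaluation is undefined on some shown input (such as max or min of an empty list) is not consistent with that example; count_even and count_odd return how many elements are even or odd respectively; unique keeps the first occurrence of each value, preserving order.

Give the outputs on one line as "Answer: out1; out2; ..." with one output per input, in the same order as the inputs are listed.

5; 3; 6; 3; 3; 5

Execution, op by op:
  [5, 8, -48, -4, -44, -28] -> [12, 15, -41, 3, -37, -21] -> [12, 15, -41, 3, -37, -21] -> [5, 8, -48, -4, -44, -28] -> [4, 7, -49, -5, -45, -29] -> 5
  [44, -44, -40, 25] -> [51, -37, -33, 32] -> [51, -37, -33, 32] -> [44, -44, -40, 25] -> [43, -45, -41, 24] -> 3
  [-10, 26, 39, -25, 35, -18, 16, -11, -2, 44] -> [-3, 33, 46, -18, 42, -11, 23, -4, 5, 51] -> [-3, 33, 46, -18, 42, -11, 23, -4, 5, 51] -> [-10, 26, 39, -25, 35, -18, 16, -11, -2, 44] -> [-11, 25, 38, -26, 34, -19, 15, -12, -3, 43] -> 6
  [-2, -5, -47, -11, 2, 36, -1] -> [5, 2, -40, -4, 9, 43, 6] -> [5, 2, -40, -4, 9, 43, 6] -> [-2, -5, -47, -11, 2, 36, -1] -> [-3, -6, -48, -12, 1, 35, -2] -> 3
  [17, 24, -34, -38, 41, 24] -> [24, 31, -27, -31, 48, 31] -> [24, 31, -27, -31, 48] -> [17, 24, -34, -38, 41] -> [16, 23, -35, -39, 40] -> 3
  [-28, -24, -47, 50, 1, -29, 6, 49, -17, -46] -> [-21, -17, -40, 57, 8, -22, 13, 56, -10, -39] -> [-21, -17, -40, 57, 8, -22, 13, 56, -10, -39] -> [-28, -24, -47, 50, 1, -29, 6, 49, -17, -46] -> [-29, -25, -48, 49, 0, -30, 5, 48, -18, -47] -> 5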